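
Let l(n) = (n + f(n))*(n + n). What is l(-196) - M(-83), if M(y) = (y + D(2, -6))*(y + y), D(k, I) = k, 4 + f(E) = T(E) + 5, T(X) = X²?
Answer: -14996078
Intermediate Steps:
f(E) = 1 + E² (f(E) = -4 + (E² + 5) = -4 + (5 + E²) = 1 + E²)
M(y) = 2*y*(2 + y) (M(y) = (y + 2)*(y + y) = (2 + y)*(2*y) = 2*y*(2 + y))
l(n) = 2*n*(1 + n + n²) (l(n) = (n + (1 + n²))*(n + n) = (1 + n + n²)*(2*n) = 2*n*(1 + n + n²))
l(-196) - M(-83) = 2*(-196)*(1 - 196 + (-196)²) - 2*(-83)*(2 - 83) = 2*(-196)*(1 - 196 + 38416) - 2*(-83)*(-81) = 2*(-196)*38221 - 1*13446 = -14982632 - 13446 = -14996078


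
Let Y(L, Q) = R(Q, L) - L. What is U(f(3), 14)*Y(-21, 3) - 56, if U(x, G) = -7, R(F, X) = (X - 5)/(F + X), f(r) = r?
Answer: -1918/9 ≈ -213.11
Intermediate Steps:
R(F, X) = (-5 + X)/(F + X)
Y(L, Q) = -L + (-5 + L)/(L + Q) (Y(L, Q) = (-5 + L)/(Q + L) - L = (-5 + L)/(L + Q) - L = -L + (-5 + L)/(L + Q))
U(f(3), 14)*Y(-21, 3) - 56 = -7*(-5 - 21 - 1*(-21)*(-21 + 3))/(-21 + 3) - 56 = -7*(-5 - 21 - 1*(-21)*(-18))/(-18) - 56 = -(-7)*(-5 - 21 - 378)/18 - 56 = -(-7)*(-404)/18 - 56 = -7*202/9 - 56 = -1414/9 - 56 = -1918/9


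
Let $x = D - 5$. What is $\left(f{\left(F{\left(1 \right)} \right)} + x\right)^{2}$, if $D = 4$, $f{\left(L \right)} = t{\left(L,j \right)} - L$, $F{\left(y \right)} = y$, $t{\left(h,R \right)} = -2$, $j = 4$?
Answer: $16$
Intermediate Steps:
$f{\left(L \right)} = -2 - L$
$x = -1$ ($x = 4 - 5 = -1$)
$\left(f{\left(F{\left(1 \right)} \right)} + x\right)^{2} = \left(\left(-2 - 1\right) - 1\right)^{2} = \left(-3 - 1\right)^{2} = \left(-4\right)^{2} = 16$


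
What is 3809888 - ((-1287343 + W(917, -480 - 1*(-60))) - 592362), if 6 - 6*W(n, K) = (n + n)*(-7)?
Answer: 17062357/3 ≈ 5.6875e+6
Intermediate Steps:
W(n, K) = 1 + 7*n/3 (W(n, K) = 1 - (n + n)*(-7)/6 = 1 - 2*n*(-7)/6 = 1 - (-7)*n/3 = 1 + 7*n/3)
3809888 - ((-1287343 + W(917, -480 - 1*(-60))) - 592362) = 3809888 - ((-1287343 + (1 + (7/3)*917)) - 592362) = 3809888 - ((-1287343 + (1 + 6419/3)) - 592362) = 3809888 - ((-1287343 + 6422/3) - 592362) = 3809888 - (-3855607/3 - 592362) = 3809888 - 1*(-5632693/3) = 3809888 + 5632693/3 = 17062357/3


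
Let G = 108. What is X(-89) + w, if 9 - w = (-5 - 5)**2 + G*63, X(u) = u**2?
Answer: 1026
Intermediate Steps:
w = -6895 (w = 9 - ((-5 - 5)**2 + 108*63) = 9 - ((-10)**2 + 6804) = 9 - (100 + 6804) = 9 - 1*6904 = 9 - 6904 = -6895)
X(-89) + w = (-89)**2 - 6895 = 7921 - 6895 = 1026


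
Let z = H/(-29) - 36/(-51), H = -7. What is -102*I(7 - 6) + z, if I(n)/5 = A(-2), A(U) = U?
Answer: 503327/493 ≈ 1020.9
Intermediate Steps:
z = 467/493 (z = -7/(-29) - 36/(-51) = -7*(-1/29) - 36*(-1/51) = 7/29 + 12/17 = 467/493 ≈ 0.94726)
I(n) = -10 (I(n) = 5*(-2) = -10)
-102*I(7 - 6) + z = -102*(-10) + 467/493 = 1020 + 467/493 = 503327/493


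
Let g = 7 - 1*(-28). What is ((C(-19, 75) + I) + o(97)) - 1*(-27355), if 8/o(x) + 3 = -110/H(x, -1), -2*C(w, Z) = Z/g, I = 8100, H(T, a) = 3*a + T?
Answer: 3474297/98 ≈ 35452.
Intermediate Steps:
H(T, a) = T + 3*a
g = 35 (g = 7 + 28 = 35)
C(w, Z) = -Z/70 (C(w, Z) = -Z/(2*35) = -Z/70)
o(x) = 8/(-3 - 110/(-3 + x)) (o(x) = 8/(-3 - 110/(x + 3*(-1))) = 8/(-3 - 110/(x - 3)) = 8/(-3 - 110/(-3 + x)))
((C(-19, 75) + I) + o(97)) - 1*(-27355) = ((-1/70*75 + 8100) + 8*(3 - 1*97)/(101 + 3*97)) - 1*(-27355) = ((-15/14 + 8100) + 8*(3 - 97)/(101 + 291)) + 27355 = (113385/14 + 8*(-94)/392) + 27355 = (113385/14 + 8*(1/392)*(-94)) + 27355 = (113385/14 - 94/49) + 27355 = 793507/98 + 27355 = 3474297/98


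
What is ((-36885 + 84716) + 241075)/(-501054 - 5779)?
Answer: -288906/506833 ≈ -0.57002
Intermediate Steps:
((-36885 + 84716) + 241075)/(-501054 - 5779) = (47831 + 241075)/(-506833) = 288906*(-1/506833) = -288906/506833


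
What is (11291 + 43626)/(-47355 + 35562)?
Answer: -54917/11793 ≈ -4.6567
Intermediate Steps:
(11291 + 43626)/(-47355 + 35562) = 54917/(-11793) = 54917*(-1/11793) = -54917/11793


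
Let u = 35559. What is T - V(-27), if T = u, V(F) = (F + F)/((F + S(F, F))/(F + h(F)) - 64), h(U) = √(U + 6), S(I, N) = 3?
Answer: 2214703485/62284 - 27*I*√21/62284 ≈ 35558.0 - 0.0019865*I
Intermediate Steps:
h(U) = √(6 + U)
V(F) = 2*F/(-64 + (3 + F)/(F + √(6 + F))) (V(F) = (F + F)/((F + 3)/(F + √(6 + F)) - 64) = (2*F)/((3 + F)/(F + √(6 + F)) - 64) = (2*F)/(-64 + (3 + F)/(F + √(6 + F))) = 2*F/(-64 + (3 + F)/(F + √(6 + F))))
T = 35559
T - V(-27) = 35559 - (-2)*(-27)*(-27 + √(6 - 27))/(-3 + 63*(-27) + 64*√(6 - 27)) = 35559 - (-2)*(-27)*(-27 + √(-21))/(-3 - 1701 + 64*√(-21)) = 35559 - (-2)*(-27)*(-27 + I*√21)/(-3 - 1701 + 64*(I*√21)) = 35559 - (-2)*(-27)*(-27 + I*√21)/(-3 - 1701 + 64*I*√21) = 35559 - (-2)*(-27)*(-27 + I*√21)/(-1704 + 64*I*√21) = 35559 - 54*(-27 + I*√21)/(-1704 + 64*I*√21)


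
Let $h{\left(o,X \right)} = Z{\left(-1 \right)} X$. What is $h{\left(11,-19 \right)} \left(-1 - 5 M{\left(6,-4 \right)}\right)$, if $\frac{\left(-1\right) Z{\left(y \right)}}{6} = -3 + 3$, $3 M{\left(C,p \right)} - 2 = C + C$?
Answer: $0$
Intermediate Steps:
$M{\left(C,p \right)} = \frac{2}{3} + \frac{2 C}{3}$ ($M{\left(C,p \right)} = \frac{2}{3} + \frac{C + C}{3} = \frac{2}{3} + \frac{2 C}{3}$)
$Z{\left(y \right)} = 0$ ($Z{\left(y \right)} = - 6 \left(-3 + 3\right) = \left(-6\right) 0 = 0$)
$h{\left(o,X \right)} = 0$ ($h{\left(o,X \right)} = 0 X = 0$)
$h{\left(11,-19 \right)} \left(-1 - 5 M{\left(6,-4 \right)}\right) = 0 \left(-1 - 5 \left(\frac{2}{3} + \frac{2}{3} \cdot 6\right)\right) = 0 \left(-1 - 5 \left(\frac{2}{3} + 4\right)\right) = 0 \left(-1 - \frac{70}{3}\right) = 0 \left(- \frac{73}{3}\right) = 0$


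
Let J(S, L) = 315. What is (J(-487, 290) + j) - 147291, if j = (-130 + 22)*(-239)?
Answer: -121164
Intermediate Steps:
j = 25812 (j = -108*(-239) = 25812)
(J(-487, 290) + j) - 147291 = (315 + 25812) - 147291 = 26127 - 147291 = -121164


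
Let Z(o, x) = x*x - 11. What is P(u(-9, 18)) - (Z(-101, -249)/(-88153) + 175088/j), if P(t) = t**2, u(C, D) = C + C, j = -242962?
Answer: 3484936201554/10708914593 ≈ 325.42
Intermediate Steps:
Z(o, x) = -11 + x**2 (Z(o, x) = x**2 - 11 = -11 + x**2)
u(C, D) = 2*C
P(u(-9, 18)) - (Z(-101, -249)/(-88153) + 175088/j) = (2*(-9))**2 - ((-11 + (-249)**2)/(-88153) + 175088/(-242962)) = (-18)**2 - ((-11 + 62001)*(-1/88153) + 175088*(-1/242962)) = 324 - (61990*(-1/88153) - 87544/121481) = 324 - (-61990/88153 - 87544/121481) = 324 - 1*(-15247873422/10708914593) = 324 + 15247873422/10708914593 = 3484936201554/10708914593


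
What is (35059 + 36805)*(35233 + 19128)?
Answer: 3906598904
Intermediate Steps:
(35059 + 36805)*(35233 + 19128) = 71864*54361 = 3906598904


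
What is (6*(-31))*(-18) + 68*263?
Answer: 21232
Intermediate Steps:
(6*(-31))*(-18) + 68*263 = -186*(-18) + 17884 = 3348 + 17884 = 21232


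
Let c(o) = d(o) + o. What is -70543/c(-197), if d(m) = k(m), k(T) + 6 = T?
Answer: 70543/400 ≈ 176.36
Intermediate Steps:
k(T) = -6 + T
d(m) = -6 + m
c(o) = -6 + 2*o (c(o) = (-6 + o) + o = -6 + 2*o)
-70543/c(-197) = -70543/(-6 + 2*(-197)) = -70543/(-6 - 394) = -70543/(-400) = -70543*(-1/400) = 70543/400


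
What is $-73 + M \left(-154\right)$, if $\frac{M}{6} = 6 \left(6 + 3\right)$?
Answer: $-49969$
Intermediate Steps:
$M = 324$ ($M = 6 \cdot 6 \left(6 + 3\right) = 6 \cdot 6 \cdot 9 = 6 \cdot 54 = 324$)
$-73 + M \left(-154\right) = -73 + 324 \left(-154\right) = -73 - 49896 = -49969$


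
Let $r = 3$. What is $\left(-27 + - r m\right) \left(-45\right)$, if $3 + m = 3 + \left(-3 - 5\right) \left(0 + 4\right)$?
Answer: $-3105$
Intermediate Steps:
$m = -32$ ($m = -3 + \left(3 + \left(-3 - 5\right) \left(0 + 4\right)\right) = -3 + \left(3 - 32\right) = -3 - 29 = -32$)
$\left(-27 + - r m\right) \left(-45\right) = \left(-27 + \left(-1\right) 3 \left(-32\right)\right) \left(-45\right) = \left(-27 - -96\right) \left(-45\right) = \left(-27 + 96\right) \left(-45\right) = 69 \left(-45\right) = -3105$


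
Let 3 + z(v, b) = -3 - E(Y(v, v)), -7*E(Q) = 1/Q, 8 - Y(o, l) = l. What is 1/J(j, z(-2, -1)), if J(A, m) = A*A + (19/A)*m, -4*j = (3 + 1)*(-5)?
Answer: 350/789 ≈ 0.44360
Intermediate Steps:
Y(o, l) = 8 - l
E(Q) = -1/(7*Q)
z(v, b) = -6 + 1/(7*(8 - v)) (z(v, b) = -3 + (-3 - (-1)/(7*(8 - v))) = -3 + (-3 + 1/(7*(8 - v))) = -6 + 1/(7*(8 - v)))
j = 5 (j = -(3 + 1)*(-5)/4 = -(-5) = -1/4*(-20) = 5)
J(A, m) = A**2 + 19*m/A
1/J(j, z(-2, -1)) = 1/((5**3 + 19*((335 - 42*(-2))/(7*(-8 - 2))))/5) = 1/((125 + 19*((1/7)*(335 + 84)/(-10)))/5) = 1/((125 + 19*((1/7)*(-1/10)*419))/5) = 1/((125 + 19*(-419/70))/5) = 1/((125 - 7961/70)/5) = 1/((1/5)*(789/70)) = 1/(789/350) = 350/789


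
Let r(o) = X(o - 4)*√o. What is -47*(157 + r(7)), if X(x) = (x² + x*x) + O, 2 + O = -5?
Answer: -7379 - 517*√7 ≈ -8746.9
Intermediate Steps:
O = -7 (O = -2 - 5 = -7)
X(x) = -7 + 2*x² (X(x) = (x² + x*x) - 7 = (x² + x²) - 7 = 2*x² - 7 = -7 + 2*x²)
r(o) = √o*(-7 + 2*(-4 + o)²) (r(o) = (-7 + 2*(o - 4)²)*√o = (-7 + 2*(-4 + o)²)*√o = √o*(-7 + 2*(-4 + o)²))
-47*(157 + r(7)) = -47*(157 + √7*(-7 + 2*(-4 + 7)²)) = -47*(157 + √7*(-7 + 2*3²)) = -47*(157 + √7*(-7 + 2*9)) = -47*(157 + √7*(-7 + 18)) = -47*(157 + √7*11) = -47*(157 + 11*√7) = -7379 - 517*√7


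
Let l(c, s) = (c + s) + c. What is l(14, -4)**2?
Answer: 576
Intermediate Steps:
l(c, s) = s + 2*c
l(14, -4)**2 = (-4 + 2*14)**2 = (-4 + 28)**2 = 24**2 = 576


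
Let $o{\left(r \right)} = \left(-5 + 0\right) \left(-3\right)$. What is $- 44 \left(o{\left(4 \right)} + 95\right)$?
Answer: $-4840$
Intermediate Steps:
$o{\left(r \right)} = 15$ ($o{\left(r \right)} = \left(-5\right) \left(-3\right) = 15$)
$- 44 \left(o{\left(4 \right)} + 95\right) = - 44 \left(15 + 95\right) = \left(-44\right) 110 = -4840$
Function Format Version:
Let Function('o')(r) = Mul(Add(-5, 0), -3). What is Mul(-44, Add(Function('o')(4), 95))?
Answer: -4840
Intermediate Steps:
Function('o')(r) = 15 (Function('o')(r) = Mul(-5, -3) = 15)
Mul(-44, Add(Function('o')(4), 95)) = Mul(-44, Add(15, 95)) = Mul(-44, 110) = -4840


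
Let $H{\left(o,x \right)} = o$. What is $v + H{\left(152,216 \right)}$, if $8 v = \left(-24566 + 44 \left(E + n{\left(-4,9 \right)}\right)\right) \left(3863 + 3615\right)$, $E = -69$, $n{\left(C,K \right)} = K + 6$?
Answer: $- \frac{50367765}{2} \approx -2.5184 \cdot 10^{7}$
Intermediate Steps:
$n{\left(C,K \right)} = 6 + K$
$v = - \frac{50368069}{2}$ ($v = \frac{\left(-24566 + 44 \left(-69 + \left(6 + 9\right)\right)\right) \left(3863 + 3615\right)}{8} = \frac{\left(-24566 + 44 \left(-69 + 15\right)\right) 7478}{8} = \frac{\left(-24566 + 44 \left(-54\right)\right) 7478}{8} = \frac{\left(-24566 - 2376\right) 7478}{8} = \frac{\left(-26942\right) 7478}{8} = \frac{1}{8} \left(-201472276\right) = - \frac{50368069}{2} \approx -2.5184 \cdot 10^{7}$)
$v + H{\left(152,216 \right)} = - \frac{50368069}{2} + 152 = - \frac{50367765}{2}$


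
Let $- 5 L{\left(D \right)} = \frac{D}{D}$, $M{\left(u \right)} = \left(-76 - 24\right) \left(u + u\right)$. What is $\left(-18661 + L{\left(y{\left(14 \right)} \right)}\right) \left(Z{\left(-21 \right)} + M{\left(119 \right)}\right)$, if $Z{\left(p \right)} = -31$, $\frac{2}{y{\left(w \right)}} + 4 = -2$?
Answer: $\frac{2223575286}{5} \approx 4.4472 \cdot 10^{8}$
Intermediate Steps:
$M{\left(u \right)} = - 200 u$ ($M{\left(u \right)} = - 100 \cdot 2 u = - 200 u$)
$y{\left(w \right)} = - \frac{1}{3}$ ($y{\left(w \right)} = \frac{2}{-4 - 2} = \frac{2}{-6} = 2 \left(- \frac{1}{6}\right) = - \frac{1}{3}$)
$L{\left(D \right)} = - \frac{1}{5}$ ($L{\left(D \right)} = - \frac{D \frac{1}{D}}{5} = \left(- \frac{1}{5}\right) 1 = - \frac{1}{5}$)
$\left(-18661 + L{\left(y{\left(14 \right)} \right)}\right) \left(Z{\left(-21 \right)} + M{\left(119 \right)}\right) = \left(-18661 - \frac{1}{5}\right) \left(-31 - 23800\right) = - \frac{93306 \left(-31 - 23800\right)}{5} = \left(- \frac{93306}{5}\right) \left(-23831\right) = \frac{2223575286}{5}$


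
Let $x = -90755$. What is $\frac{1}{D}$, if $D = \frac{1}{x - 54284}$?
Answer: $-145039$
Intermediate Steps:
$D = - \frac{1}{145039}$ ($D = \frac{1}{-90755 - 54284} = \frac{1}{-145039} = - \frac{1}{145039} \approx -6.8947 \cdot 10^{-6}$)
$\frac{1}{D} = \frac{1}{- \frac{1}{145039}} = -145039$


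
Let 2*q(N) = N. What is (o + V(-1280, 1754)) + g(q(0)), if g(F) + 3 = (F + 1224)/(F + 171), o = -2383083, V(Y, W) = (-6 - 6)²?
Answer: -45275762/19 ≈ -2.3829e+6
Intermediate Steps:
V(Y, W) = 144 (V(Y, W) = (-12)² = 144)
q(N) = N/2
g(F) = -3 + (1224 + F)/(171 + F) (g(F) = -3 + (F + 1224)/(F + 171) = -3 + (1224 + F)/(171 + F))
(o + V(-1280, 1754)) + g(q(0)) = (-2383083 + 144) + (711 - 0)/(171 + (½)*0) = -2382939 + (711 - 2*0)/(171 + 0) = -2382939 + (711 + 0)/171 = -2382939 + (1/171)*711 = -2382939 + 79/19 = -45275762/19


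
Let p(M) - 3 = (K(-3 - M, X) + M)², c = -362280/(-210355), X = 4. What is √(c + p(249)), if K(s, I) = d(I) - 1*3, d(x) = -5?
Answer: 2*√25702482518455/42071 ≈ 241.01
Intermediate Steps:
c = 72456/42071 (c = -362280*(-1/210355) = 72456/42071 ≈ 1.7222)
K(s, I) = -8 (K(s, I) = -5 - 1*3 = -5 - 3 = -8)
p(M) = 3 + (-8 + M)²
√(c + p(249)) = √(72456/42071 + (3 + (-8 + 249)²)) = √(72456/42071 + (3 + 241²)) = √(72456/42071 + (3 + 58081)) = √(72456/42071 + 58084) = √(2443724420/42071) = 2*√25702482518455/42071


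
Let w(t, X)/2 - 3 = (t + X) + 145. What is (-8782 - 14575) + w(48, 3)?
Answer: -22959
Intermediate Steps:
w(t, X) = 296 + 2*X + 2*t (w(t, X) = 6 + 2*((t + X) + 145) = 6 + 2*((X + t) + 145) = 6 + 2*(145 + X + t) = 6 + (290 + 2*X + 2*t) = 296 + 2*X + 2*t)
(-8782 - 14575) + w(48, 3) = (-8782 - 14575) + (296 + 2*3 + 2*48) = -23357 + (296 + 6 + 96) = -23357 + 398 = -22959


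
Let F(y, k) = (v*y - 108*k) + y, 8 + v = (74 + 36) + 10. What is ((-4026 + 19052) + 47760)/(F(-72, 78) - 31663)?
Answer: -62786/48223 ≈ -1.3020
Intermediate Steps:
v = 112 (v = -8 + ((74 + 36) + 10) = -8 + (110 + 10) = -8 + 120 = 112)
F(y, k) = -108*k + 113*y (F(y, k) = (112*y - 108*k) + y = (-108*k + 112*y) + y = -108*k + 113*y)
((-4026 + 19052) + 47760)/(F(-72, 78) - 31663) = ((-4026 + 19052) + 47760)/((-108*78 + 113*(-72)) - 31663) = (15026 + 47760)/((-8424 - 8136) - 31663) = 62786/(-16560 - 31663) = 62786/(-48223) = 62786*(-1/48223) = -62786/48223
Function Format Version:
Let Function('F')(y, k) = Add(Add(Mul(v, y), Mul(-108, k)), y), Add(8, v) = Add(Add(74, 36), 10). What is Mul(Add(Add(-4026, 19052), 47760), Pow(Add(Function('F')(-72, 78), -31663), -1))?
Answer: Rational(-62786, 48223) ≈ -1.3020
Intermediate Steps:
v = 112 (v = Add(-8, Add(Add(74, 36), 10)) = Add(-8, Add(110, 10)) = Add(-8, 120) = 112)
Function('F')(y, k) = Add(Mul(-108, k), Mul(113, y)) (Function('F')(y, k) = Add(Add(Mul(112, y), Mul(-108, k)), y) = Add(Add(Mul(-108, k), Mul(112, y)), y) = Add(Mul(-108, k), Mul(113, y)))
Mul(Add(Add(-4026, 19052), 47760), Pow(Add(Function('F')(-72, 78), -31663), -1)) = Mul(Add(Add(-4026, 19052), 47760), Pow(Add(Add(Mul(-108, 78), Mul(113, -72)), -31663), -1)) = Mul(Add(15026, 47760), Pow(Add(Add(-8424, -8136), -31663), -1)) = Mul(62786, Pow(Add(-16560, -31663), -1)) = Mul(62786, Pow(-48223, -1)) = Mul(62786, Rational(-1, 48223)) = Rational(-62786, 48223)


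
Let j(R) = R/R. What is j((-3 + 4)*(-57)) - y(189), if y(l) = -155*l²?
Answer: 5536756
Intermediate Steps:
j(R) = 1
j((-3 + 4)*(-57)) - y(189) = 1 - (-155)*189² = 1 - (-155)*35721 = 1 - 1*(-5536755) = 1 + 5536755 = 5536756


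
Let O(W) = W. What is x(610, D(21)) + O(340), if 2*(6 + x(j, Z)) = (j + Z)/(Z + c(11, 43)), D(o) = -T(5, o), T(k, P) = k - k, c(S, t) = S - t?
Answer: 10383/32 ≈ 324.47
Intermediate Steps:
T(k, P) = 0
D(o) = 0 (D(o) = -1*0 = 0)
x(j, Z) = -6 + (Z + j)/(2*(-32 + Z)) (x(j, Z) = -6 + ((j + Z)/(Z + (11 - 1*43)))/2 = -6 + ((Z + j)/(Z + (11 - 43)))/2 = -6 + ((Z + j)/(Z - 32))/2 = -6 + ((Z + j)/(-32 + Z))/2 = -6 + (Z + j)/(2*(-32 + Z)))
x(610, D(21)) + O(340) = (384 + 610 - 11*0)/(2*(-32 + 0)) + 340 = (½)*(384 + 610 + 0)/(-32) + 340 = (½)*(-1/32)*994 + 340 = -497/32 + 340 = 10383/32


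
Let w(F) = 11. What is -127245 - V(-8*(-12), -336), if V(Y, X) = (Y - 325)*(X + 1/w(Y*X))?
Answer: -2245850/11 ≈ -2.0417e+5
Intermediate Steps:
V(Y, X) = (-325 + Y)*(1/11 + X) (V(Y, X) = (Y - 325)*(X + 1/11) = (-325 + Y)*(X + 1/11) = (-325 + Y)*(1/11 + X))
-127245 - V(-8*(-12), -336) = -127245 - (-325/11 + (-8*(-12))/11 - 336*(-325 - 8*(-12))) = -127245 - (-325/11 + (1/11)*96 - 336*(-325 + 96)) = -127245 - (-325/11 + 96/11 - 336*(-229)) = -127245 - (-325/11 + 96/11 + 76944) = -127245 - 1*846155/11 = -127245 - 846155/11 = -2245850/11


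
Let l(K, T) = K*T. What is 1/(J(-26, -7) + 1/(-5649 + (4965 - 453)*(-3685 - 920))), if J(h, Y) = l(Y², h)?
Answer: -20783409/26478063067 ≈ -0.00078493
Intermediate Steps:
J(h, Y) = h*Y² (J(h, Y) = Y²*h = h*Y²)
1/(J(-26, -7) + 1/(-5649 + (4965 - 453)*(-3685 - 920))) = 1/(-26*(-7)² + 1/(-5649 + (4965 - 453)*(-3685 - 920))) = 1/(-26*49 + 1/(-5649 + 4512*(-4605))) = 1/(-1274 + 1/(-5649 - 20777760)) = 1/(-1274 + 1/(-20783409)) = 1/(-1274 - 1/20783409) = 1/(-26478063067/20783409) = -20783409/26478063067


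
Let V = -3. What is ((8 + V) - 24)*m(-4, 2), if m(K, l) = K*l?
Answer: 152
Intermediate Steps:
((8 + V) - 24)*m(-4, 2) = ((8 - 3) - 24)*(-4*2) = (5 - 24)*(-8) = -19*(-8) = 152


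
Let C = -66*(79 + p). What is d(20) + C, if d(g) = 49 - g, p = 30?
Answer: -7165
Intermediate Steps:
C = -7194 (C = -66*(79 + 30) = -66*109 = -7194)
d(20) + C = (49 - 1*20) - 7194 = (49 - 20) - 7194 = 29 - 7194 = -7165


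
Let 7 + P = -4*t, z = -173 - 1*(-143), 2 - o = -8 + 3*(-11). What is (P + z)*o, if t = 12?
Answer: -3655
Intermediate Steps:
o = 43 (o = 2 - (-8 + 3*(-11)) = 2 - (-8 - 33) = 2 - 1*(-41) = 2 + 41 = 43)
z = -30 (z = -173 + 143 = -30)
P = -55 (P = -7 - 4*12 = -7 - 48 = -55)
(P + z)*o = (-55 - 30)*43 = -85*43 = -3655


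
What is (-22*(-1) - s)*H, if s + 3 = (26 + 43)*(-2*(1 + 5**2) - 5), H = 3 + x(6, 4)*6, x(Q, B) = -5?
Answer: -106866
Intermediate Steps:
H = -27 (H = 3 - 5*6 = 3 - 30 = -27)
s = -3936 (s = -3 + (26 + 43)*(-2*(1 + 5**2) - 5) = -3 + 69*(-2*(1 + 25) - 5) = -3 + 69*(-2*26 - 5) = -3 + 69*(-52 - 5) = -3 + 69*(-57) = -3 - 3933 = -3936)
(-22*(-1) - s)*H = (-22*(-1) - 1*(-3936))*(-27) = (22 + 3936)*(-27) = 3958*(-27) = -106866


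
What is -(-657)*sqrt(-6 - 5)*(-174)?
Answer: -114318*I*sqrt(11) ≈ -3.7915e+5*I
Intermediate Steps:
-(-657)*sqrt(-6 - 5)*(-174) = -(-657)*sqrt(-11)*(-174) = -(-657)*I*sqrt(11)*(-174) = (657*I*sqrt(11))*(-174) = -114318*I*sqrt(11)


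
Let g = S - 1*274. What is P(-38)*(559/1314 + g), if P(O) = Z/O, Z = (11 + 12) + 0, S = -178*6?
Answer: 40545067/49932 ≈ 812.01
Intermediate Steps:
S = -1068
Z = 23 (Z = 23 + 0 = 23)
P(O) = 23/O
g = -1342 (g = -1068 - 1*274 = -1068 - 274 = -1342)
P(-38)*(559/1314 + g) = (23/(-38))*(559/1314 - 1342) = (23*(-1/38))*(559*(1/1314) - 1342) = -23*(559/1314 - 1342)/38 = -23/38*(-1762829/1314) = 40545067/49932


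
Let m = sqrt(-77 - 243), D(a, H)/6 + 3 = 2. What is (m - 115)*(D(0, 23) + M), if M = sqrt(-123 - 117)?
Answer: 2*(3 - 2*I*sqrt(15))*(115 - 8*I*sqrt(5)) ≈ 412.87 - 1888.9*I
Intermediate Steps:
M = 4*I*sqrt(15) (M = sqrt(-240) = 4*I*sqrt(15) ≈ 15.492*I)
D(a, H) = -6 (D(a, H) = -18 + 6*2 = -18 + 12 = -6)
m = 8*I*sqrt(5) (m = sqrt(-320) = 8*I*sqrt(5) ≈ 17.889*I)
(m - 115)*(D(0, 23) + M) = (8*I*sqrt(5) - 115)*(-6 + 4*I*sqrt(15)) = (-115 + 8*I*sqrt(5))*(-6 + 4*I*sqrt(15))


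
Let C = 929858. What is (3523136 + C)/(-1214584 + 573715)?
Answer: -4452994/640869 ≈ -6.9484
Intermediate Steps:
(3523136 + C)/(-1214584 + 573715) = (3523136 + 929858)/(-1214584 + 573715) = 4452994/(-640869) = 4452994*(-1/640869) = -4452994/640869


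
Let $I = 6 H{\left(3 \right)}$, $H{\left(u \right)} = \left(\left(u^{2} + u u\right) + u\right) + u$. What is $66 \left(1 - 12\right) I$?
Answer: $-104544$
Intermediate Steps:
$H{\left(u \right)} = 2 u + 2 u^{2}$ ($H{\left(u \right)} = \left(\left(u^{2} + u^{2}\right) + u\right) + u = \left(2 u^{2} + u\right) + u = \left(u + 2 u^{2}\right) + u = 2 u + 2 u^{2}$)
$I = 144$ ($I = 6 \cdot 2 \cdot 3 \left(1 + 3\right) = 6 \cdot 2 \cdot 3 \cdot 4 = 6 \cdot 24 = 144$)
$66 \left(1 - 12\right) I = 66 \left(1 - 12\right) 144 = 66 \left(-11\right) 144 = \left(-726\right) 144 = -104544$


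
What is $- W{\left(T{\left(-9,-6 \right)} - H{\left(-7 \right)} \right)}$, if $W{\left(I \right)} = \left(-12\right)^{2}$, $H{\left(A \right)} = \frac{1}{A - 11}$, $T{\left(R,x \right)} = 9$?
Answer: $-144$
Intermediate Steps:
$H{\left(A \right)} = \frac{1}{-11 + A}$
$W{\left(I \right)} = 144$
$- W{\left(T{\left(-9,-6 \right)} - H{\left(-7 \right)} \right)} = \left(-1\right) 144 = -144$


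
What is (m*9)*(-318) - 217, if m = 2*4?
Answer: -23113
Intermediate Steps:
m = 8
(m*9)*(-318) - 217 = (8*9)*(-318) - 217 = 72*(-318) - 217 = -22896 - 217 = -23113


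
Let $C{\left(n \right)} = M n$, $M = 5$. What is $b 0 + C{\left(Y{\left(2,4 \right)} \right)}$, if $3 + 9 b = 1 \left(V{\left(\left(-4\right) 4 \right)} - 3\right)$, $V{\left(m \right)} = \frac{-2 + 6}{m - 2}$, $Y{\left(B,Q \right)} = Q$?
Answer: $20$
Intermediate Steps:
$V{\left(m \right)} = \frac{4}{-2 + m}$
$b = - \frac{56}{81}$ ($b = - \frac{1}{3} + \frac{1 \left(\frac{4}{-2 - 16} - 3\right)}{9} = - \frac{1}{3} + \frac{1 \left(\frac{4}{-18} - 3\right)}{9} = - \frac{1}{3} + \frac{1 \left(4 \left(- \frac{1}{18}\right) - 3\right)}{9} = - \frac{1}{3} + \frac{1 \left(- \frac{2}{9} - 3\right)}{9} = - \frac{1}{3} + \frac{1 \left(- \frac{29}{9}\right)}{9} = - \frac{1}{3} + \frac{1}{9} \left(- \frac{29}{9}\right) = - \frac{1}{3} - \frac{29}{81} = - \frac{56}{81} \approx -0.69136$)
$C{\left(n \right)} = 5 n$
$b 0 + C{\left(Y{\left(2,4 \right)} \right)} = \left(- \frac{56}{81}\right) 0 + 5 \cdot 4 = 0 + 20 = 20$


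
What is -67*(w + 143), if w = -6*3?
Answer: -8375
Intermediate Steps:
w = -18
-67*(w + 143) = -67*(-18 + 143) = -67*125 = -8375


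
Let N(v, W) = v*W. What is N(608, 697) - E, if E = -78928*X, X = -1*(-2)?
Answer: 581632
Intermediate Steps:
X = 2
E = -157856 (E = -78928*2 = -157856)
N(v, W) = W*v
N(608, 697) - E = 697*608 - 1*(-157856) = 423776 + 157856 = 581632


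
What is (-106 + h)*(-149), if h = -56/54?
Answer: 430610/27 ≈ 15949.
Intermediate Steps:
h = -28/27 (h = -56*1/54 = -28/27 ≈ -1.0370)
(-106 + h)*(-149) = (-106 - 28/27)*(-149) = -2890/27*(-149) = 430610/27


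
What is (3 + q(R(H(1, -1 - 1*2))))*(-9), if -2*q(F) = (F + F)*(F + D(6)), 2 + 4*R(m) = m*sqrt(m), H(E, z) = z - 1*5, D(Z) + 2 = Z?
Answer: -1323/4 - 108*I*sqrt(2) ≈ -330.75 - 152.74*I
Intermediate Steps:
D(Z) = -2 + Z
H(E, z) = -5 + z (H(E, z) = z - 5 = -5 + z)
R(m) = -1/2 + m**(3/2)/4 (R(m) = -1/2 + (m*sqrt(m))/4 = -1/2 + m**(3/2)/4)
q(F) = -F*(4 + F) (q(F) = -(F + F)*(F + (-2 + 6))/2 = -2*F*(F + 4)/2 = -2*F*(4 + F)/2 = -F*(4 + F))
(3 + q(R(H(1, -1 - 1*2))))*(-9) = (3 - (-1/2 + (-5 + (-1 - 1*2))**(3/2)/4)*(4 + (-1/2 + (-5 + (-1 - 1*2))**(3/2)/4)))*(-9) = (3 - (-1/2 + (-5 + (-1 - 2))**(3/2)/4)*(4 + (-1/2 + (-5 + (-1 - 2))**(3/2)/4)))*(-9) = (3 - (-1/2 + (-5 - 3)**(3/2)/4)*(4 + (-1/2 + (-5 - 3)**(3/2)/4)))*(-9) = (3 - (-1/2 + (-8)**(3/2)/4)*(4 + (-1/2 + (-8)**(3/2)/4)))*(-9) = (3 - (-1/2 + (-16*I*sqrt(2))/4)*(4 + (-1/2 + (-16*I*sqrt(2))/4)))*(-9) = (3 - (-1/2 - 4*I*sqrt(2))*(4 + (-1/2 - 4*I*sqrt(2))))*(-9) = (3 - (-1/2 - 4*I*sqrt(2))*(7/2 - 4*I*sqrt(2)))*(-9) = -27 + 9*(-1/2 - 4*I*sqrt(2))*(7/2 - 4*I*sqrt(2))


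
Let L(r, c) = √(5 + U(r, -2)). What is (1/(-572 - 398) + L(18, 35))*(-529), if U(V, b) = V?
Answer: 529/970 - 529*√23 ≈ -2536.4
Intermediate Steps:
L(r, c) = √(5 + r)
(1/(-572 - 398) + L(18, 35))*(-529) = (1/(-572 - 398) + √(5 + 18))*(-529) = (1/(-970) + √23)*(-529) = (-1/970 + √23)*(-529) = 529/970 - 529*√23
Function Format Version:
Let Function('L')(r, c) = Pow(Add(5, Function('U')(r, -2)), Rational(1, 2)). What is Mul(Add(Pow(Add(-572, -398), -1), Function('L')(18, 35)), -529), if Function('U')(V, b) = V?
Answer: Add(Rational(529, 970), Mul(-529, Pow(23, Rational(1, 2)))) ≈ -2536.4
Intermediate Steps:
Function('L')(r, c) = Pow(Add(5, r), Rational(1, 2))
Mul(Add(Pow(Add(-572, -398), -1), Function('L')(18, 35)), -529) = Mul(Add(Pow(Add(-572, -398), -1), Pow(Add(5, 18), Rational(1, 2))), -529) = Mul(Add(Pow(-970, -1), Pow(23, Rational(1, 2))), -529) = Mul(Add(Rational(-1, 970), Pow(23, Rational(1, 2))), -529) = Add(Rational(529, 970), Mul(-529, Pow(23, Rational(1, 2))))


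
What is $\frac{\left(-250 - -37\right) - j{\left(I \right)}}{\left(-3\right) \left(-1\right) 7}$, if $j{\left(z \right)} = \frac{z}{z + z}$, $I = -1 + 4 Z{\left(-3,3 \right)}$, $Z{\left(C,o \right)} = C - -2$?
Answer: $- \frac{61}{6} \approx -10.167$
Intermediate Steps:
$Z{\left(C,o \right)} = 2 + C$ ($Z{\left(C,o \right)} = C + 2 = 2 + C$)
$I = -5$ ($I = -1 + 4 \left(2 - 3\right) = -1 + 4 \left(-1\right) = -1 - 4 = -5$)
$j{\left(z \right)} = \frac{1}{2}$ ($j{\left(z \right)} = \frac{z}{2 z} = \frac{1}{2 z} z = \frac{1}{2}$)
$\frac{\left(-250 - -37\right) - j{\left(I \right)}}{\left(-3\right) \left(-1\right) 7} = \frac{\left(-250 - -37\right) - \frac{1}{2}}{\left(-3\right) \left(-1\right) 7} = \frac{\left(-250 + 37\right) - \frac{1}{2}}{3 \cdot 7} = \frac{-213 - \frac{1}{2}}{21} = \left(- \frac{427}{2}\right) \frac{1}{21} = - \frac{61}{6}$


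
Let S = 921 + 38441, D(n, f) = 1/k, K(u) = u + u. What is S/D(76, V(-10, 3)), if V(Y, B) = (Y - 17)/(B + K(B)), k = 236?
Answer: 9289432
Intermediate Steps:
K(u) = 2*u
V(Y, B) = (-17 + Y)/(3*B) (V(Y, B) = (Y - 17)/(B + 2*B) = (-17 + Y)/((3*B)) = (-17 + Y)*(1/(3*B)) = (-17 + Y)/(3*B))
D(n, f) = 1/236
S = 39362
S/D(76, V(-10, 3)) = 39362/(1/236) = 39362*236 = 9289432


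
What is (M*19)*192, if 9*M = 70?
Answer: 85120/3 ≈ 28373.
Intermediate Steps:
M = 70/9 (M = (⅑)*70 = 70/9 ≈ 7.7778)
(M*19)*192 = ((70/9)*19)*192 = (1330/9)*192 = 85120/3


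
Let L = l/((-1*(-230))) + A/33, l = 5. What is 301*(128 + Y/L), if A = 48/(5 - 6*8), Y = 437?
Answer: -2851849182/263 ≈ -1.0844e+7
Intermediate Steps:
A = -48/43 (A = 48/(5 - 48) = 48/(-43) = 48*(-1/43) = -48/43 ≈ -1.1163)
L = -263/21758 (L = 5/((-1*(-230))) - 48/43/33 = 5/230 - 48/43*1/33 = 5*(1/230) - 16/473 = 1/46 - 16/473 = -263/21758 ≈ -0.012088)
301*(128 + Y/L) = 301*(128 + 437/(-263/21758)) = 301*(128 + 437*(-21758/263)) = 301*(128 - 9508246/263) = 301*(-9474582/263) = -2851849182/263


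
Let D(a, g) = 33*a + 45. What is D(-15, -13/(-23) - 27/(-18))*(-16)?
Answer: 7200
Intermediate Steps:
D(a, g) = 45 + 33*a
D(-15, -13/(-23) - 27/(-18))*(-16) = (45 + 33*(-15))*(-16) = (45 - 495)*(-16) = -450*(-16) = 7200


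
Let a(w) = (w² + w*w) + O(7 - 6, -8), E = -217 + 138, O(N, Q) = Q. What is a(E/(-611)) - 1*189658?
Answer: -70806288304/373321 ≈ -1.8967e+5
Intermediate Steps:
E = -79
a(w) = -8 + 2*w² (a(w) = (w² + w*w) - 8 = (w² + w²) - 8 = 2*w² - 8 = -8 + 2*w²)
a(E/(-611)) - 1*189658 = (-8 + 2*(-79/(-611))²) - 1*189658 = (-8 + 2*(-79*(-1/611))²) - 189658 = (-8 + 2*(79/611)²) - 189658 = (-8 + 2*(6241/373321)) - 189658 = (-8 + 12482/373321) - 189658 = -2974086/373321 - 189658 = -70806288304/373321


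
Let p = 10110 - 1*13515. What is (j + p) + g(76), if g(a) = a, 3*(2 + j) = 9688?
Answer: -305/3 ≈ -101.67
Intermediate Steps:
j = 9682/3 (j = -2 + (1/3)*9688 = -2 + 9688/3 = 9682/3 ≈ 3227.3)
p = -3405 (p = 10110 - 13515 = -3405)
(j + p) + g(76) = (9682/3 - 3405) + 76 = -533/3 + 76 = -305/3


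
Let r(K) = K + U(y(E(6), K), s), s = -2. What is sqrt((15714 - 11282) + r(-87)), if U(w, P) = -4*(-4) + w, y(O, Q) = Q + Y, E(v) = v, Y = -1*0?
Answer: sqrt(4274) ≈ 65.376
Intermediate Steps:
Y = 0
y(O, Q) = Q (y(O, Q) = Q + 0 = Q)
U(w, P) = 16 + w
r(K) = 16 + 2*K (r(K) = K + (16 + K) = 16 + 2*K)
sqrt((15714 - 11282) + r(-87)) = sqrt((15714 - 11282) + (16 + 2*(-87))) = sqrt(4432 + (16 - 174)) = sqrt(4432 - 158) = sqrt(4274)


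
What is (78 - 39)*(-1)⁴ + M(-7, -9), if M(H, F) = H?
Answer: 32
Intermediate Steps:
(78 - 39)*(-1)⁴ + M(-7, -9) = (78 - 39)*(-1)⁴ - 7 = 39*1 - 7 = 39 - 7 = 32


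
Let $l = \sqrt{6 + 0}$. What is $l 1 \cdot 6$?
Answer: $6 \sqrt{6} \approx 14.697$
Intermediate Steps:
$l = \sqrt{6} \approx 2.4495$
$l 1 \cdot 6 = \sqrt{6} \cdot 1 \cdot 6 = \sqrt{6} \cdot 6 = 6 \sqrt{6}$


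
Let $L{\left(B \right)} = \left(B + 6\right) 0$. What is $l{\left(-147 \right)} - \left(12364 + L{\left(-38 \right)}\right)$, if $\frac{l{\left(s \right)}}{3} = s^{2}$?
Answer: $52463$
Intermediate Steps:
$l{\left(s \right)} = 3 s^{2}$
$L{\left(B \right)} = 0$ ($L{\left(B \right)} = \left(6 + B\right) 0 = 0$)
$l{\left(-147 \right)} - \left(12364 + L{\left(-38 \right)}\right) = 3 \left(-147\right)^{2} - 12364 = 3 \cdot 21609 + \left(-12364 + 0\right) = 64827 - 12364 = 52463$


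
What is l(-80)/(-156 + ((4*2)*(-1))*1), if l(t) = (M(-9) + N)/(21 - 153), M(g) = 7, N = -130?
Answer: -1/176 ≈ -0.0056818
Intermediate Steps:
l(t) = 41/44 (l(t) = (7 - 130)/(21 - 153) = -123/(-132) = -123*(-1/132) = 41/44)
l(-80)/(-156 + ((4*2)*(-1))*1) = 41/(44*(-156 + ((4*2)*(-1))*1)) = 41/(44*(-156 + (8*(-1))*1)) = 41/(44*(-156 - 8*1)) = 41/(44*(-156 - 8)) = (41/44)/(-164) = (41/44)*(-1/164) = -1/176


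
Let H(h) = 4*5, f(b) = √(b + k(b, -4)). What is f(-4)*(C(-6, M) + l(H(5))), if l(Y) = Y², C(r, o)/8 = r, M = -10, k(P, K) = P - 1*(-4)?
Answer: 704*I ≈ 704.0*I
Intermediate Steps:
k(P, K) = 4 + P (k(P, K) = P + 4 = 4 + P)
f(b) = √(4 + 2*b) (f(b) = √(b + (4 + b)) = √(4 + 2*b))
C(r, o) = 8*r
H(h) = 20
f(-4)*(C(-6, M) + l(H(5))) = √(4 + 2*(-4))*(8*(-6) + 20²) = √(4 - 8)*(-48 + 400) = √(-4)*352 = (2*I)*352 = 704*I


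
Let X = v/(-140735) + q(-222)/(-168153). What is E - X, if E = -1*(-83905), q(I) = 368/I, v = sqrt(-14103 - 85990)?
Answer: 68090669497/811521 + I*sqrt(100093)/140735 ≈ 83905.0 + 0.002248*I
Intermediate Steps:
v = I*sqrt(100093) (v = sqrt(-100093) = I*sqrt(100093) ≈ 316.38*I)
E = 83905
X = 8/811521 - I*sqrt(100093)/140735 (X = (I*sqrt(100093))/(-140735) + (368/(-222))/(-168153) = (I*sqrt(100093))*(-1/140735) + (368*(-1/222))*(-1/168153) = -I*sqrt(100093)/140735 - 184/111*(-1/168153) = -I*sqrt(100093)/140735 + 8/811521 = 8/811521 - I*sqrt(100093)/140735 ≈ 9.858e-6 - 0.002248*I)
E - X = 83905 - (8/811521 - I*sqrt(100093)/140735) = 83905 + (-8/811521 + I*sqrt(100093)/140735) = 68090669497/811521 + I*sqrt(100093)/140735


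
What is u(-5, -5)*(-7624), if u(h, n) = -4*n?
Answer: -152480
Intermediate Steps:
u(-5, -5)*(-7624) = -4*(-5)*(-7624) = 20*(-7624) = -152480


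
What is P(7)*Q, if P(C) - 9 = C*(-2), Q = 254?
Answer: -1270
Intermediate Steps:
P(C) = 9 - 2*C (P(C) = 9 + C*(-2) = 9 - 2*C)
P(7)*Q = (9 - 2*7)*254 = (9 - 14)*254 = -5*254 = -1270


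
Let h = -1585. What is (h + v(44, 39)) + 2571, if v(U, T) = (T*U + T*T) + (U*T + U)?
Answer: 5983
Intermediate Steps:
v(U, T) = U + T² + 2*T*U (v(U, T) = (T*U + T²) + (T*U + U) = (T² + T*U) + (U + T*U) = U + T² + 2*T*U)
(h + v(44, 39)) + 2571 = (-1585 + (44 + 39² + 2*39*44)) + 2571 = (-1585 + (44 + 1521 + 3432)) + 2571 = (-1585 + 4997) + 2571 = 3412 + 2571 = 5983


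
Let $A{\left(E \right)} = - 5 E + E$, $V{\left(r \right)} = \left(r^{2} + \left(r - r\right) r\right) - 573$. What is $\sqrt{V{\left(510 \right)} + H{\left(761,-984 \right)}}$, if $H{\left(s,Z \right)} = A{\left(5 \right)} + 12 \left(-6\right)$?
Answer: $\sqrt{259435} \approx 509.35$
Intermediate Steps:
$V{\left(r \right)} = -573 + r^{2}$ ($V{\left(r \right)} = \left(r^{2} + 0 r\right) - 573 = \left(r^{2} + 0\right) - 573 = r^{2} - 573 = -573 + r^{2}$)
$A{\left(E \right)} = - 4 E$
$H{\left(s,Z \right)} = -92$ ($H{\left(s,Z \right)} = \left(-4\right) 5 + 12 \left(-6\right) = -20 - 72 = -92$)
$\sqrt{V{\left(510 \right)} + H{\left(761,-984 \right)}} = \sqrt{\left(-573 + 510^{2}\right) - 92} = \sqrt{\left(-573 + 260100\right) - 92} = \sqrt{259527 - 92} = \sqrt{259435}$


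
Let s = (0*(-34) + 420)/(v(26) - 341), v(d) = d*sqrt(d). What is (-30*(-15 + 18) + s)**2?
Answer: 3259354867812/389707081 + 7885698912*sqrt(26)/389707081 ≈ 8466.8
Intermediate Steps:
v(d) = d**(3/2)
s = 420/(-341 + 26*sqrt(26)) (s = (0*(-34) + 420)/(26**(3/2) - 341) = (0 + 420)/(26*sqrt(26) - 341) = 420/(-341 + 26*sqrt(26)) ≈ -2.0151)
(-30*(-15 + 18) + s)**2 = (-30*(-15 + 18) + (-28644/19741 - 2184*sqrt(26)/19741))**2 = (-30*3 + (-28644/19741 - 2184*sqrt(26)/19741))**2 = (-90 + (-28644/19741 - 2184*sqrt(26)/19741))**2 = (-1805334/19741 - 2184*sqrt(26)/19741)**2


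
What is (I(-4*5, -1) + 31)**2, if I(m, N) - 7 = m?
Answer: 324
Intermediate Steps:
I(m, N) = 7 + m
(I(-4*5, -1) + 31)**2 = ((7 - 4*5) + 31)**2 = ((7 - 20) + 31)**2 = (-13 + 31)**2 = 18**2 = 324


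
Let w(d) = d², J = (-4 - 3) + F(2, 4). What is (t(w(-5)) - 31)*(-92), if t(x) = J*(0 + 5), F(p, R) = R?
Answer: 4232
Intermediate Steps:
J = -3 (J = (-4 - 3) + 4 = -7 + 4 = -3)
t(x) = -15 (t(x) = -3*(0 + 5) = -3*5 = -15)
(t(w(-5)) - 31)*(-92) = (-15 - 31)*(-92) = -46*(-92) = 4232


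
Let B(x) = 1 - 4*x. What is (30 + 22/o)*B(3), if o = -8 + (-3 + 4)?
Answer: -2068/7 ≈ -295.43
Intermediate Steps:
o = -7 (o = -8 + 1 = -7)
(30 + 22/o)*B(3) = (30 + 22/(-7))*(1 - 4*3) = (30 + 22*(-⅐))*(1 - 12) = (30 - 22/7)*(-11) = (188/7)*(-11) = -2068/7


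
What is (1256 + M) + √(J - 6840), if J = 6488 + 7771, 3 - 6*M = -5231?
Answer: 6385/3 + √7419 ≈ 2214.5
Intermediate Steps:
M = 2617/3 (M = ½ - ⅙*(-5231) = ½ + 5231/6 = 2617/3 ≈ 872.33)
J = 14259
(1256 + M) + √(J - 6840) = (1256 + 2617/3) + √(14259 - 6840) = 6385/3 + √7419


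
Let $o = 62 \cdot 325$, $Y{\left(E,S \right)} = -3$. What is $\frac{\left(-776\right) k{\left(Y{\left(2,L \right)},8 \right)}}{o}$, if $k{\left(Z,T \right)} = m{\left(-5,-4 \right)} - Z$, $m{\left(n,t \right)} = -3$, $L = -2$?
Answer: $0$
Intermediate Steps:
$k{\left(Z,T \right)} = -3 - Z$
$o = 20150$
$\frac{\left(-776\right) k{\left(Y{\left(2,L \right)},8 \right)}}{o} = \frac{\left(-776\right) \left(-3 - -3\right)}{20150} = - 776 \left(-3 + 3\right) \frac{1}{20150} = \left(-776\right) 0 \cdot \frac{1}{20150} = 0 \cdot \frac{1}{20150} = 0$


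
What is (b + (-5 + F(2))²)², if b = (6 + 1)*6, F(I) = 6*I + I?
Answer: 15129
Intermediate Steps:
F(I) = 7*I
b = 42 (b = 7*6 = 42)
(b + (-5 + F(2))²)² = (42 + (-5 + 7*2)²)² = (42 + (-5 + 14)²)² = (42 + 9²)² = (42 + 81)² = 123² = 15129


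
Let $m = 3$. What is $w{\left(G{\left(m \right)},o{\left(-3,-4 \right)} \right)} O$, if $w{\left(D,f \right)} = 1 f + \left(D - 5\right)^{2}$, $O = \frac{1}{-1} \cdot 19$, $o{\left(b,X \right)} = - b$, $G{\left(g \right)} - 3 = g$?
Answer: $-76$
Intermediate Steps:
$G{\left(g \right)} = 3 + g$
$O = -19$ ($O = \left(-1\right) 19 = -19$)
$w{\left(D,f \right)} = f + \left(-5 + D\right)^{2}$
$w{\left(G{\left(m \right)},o{\left(-3,-4 \right)} \right)} O = \left(\left(-1\right) \left(-3\right) + \left(-5 + \left(3 + 3\right)\right)^{2}\right) \left(-19\right) = \left(3 + \left(-5 + 6\right)^{2}\right) \left(-19\right) = \left(3 + 1^{2}\right) \left(-19\right) = \left(3 + 1\right) \left(-19\right) = 4 \left(-19\right) = -76$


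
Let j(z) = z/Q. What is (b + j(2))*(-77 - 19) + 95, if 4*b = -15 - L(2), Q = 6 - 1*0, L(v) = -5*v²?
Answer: -57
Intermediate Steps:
Q = 6 (Q = 6 + 0 = 6)
b = 5/4 (b = (-15 - (-5)*2²)/4 = (-15 - (-5)*4)/4 = (-15 - 1*(-20))/4 = (-15 + 20)/4 = (¼)*5 = 5/4 ≈ 1.2500)
j(z) = z/6
(b + j(2))*(-77 - 19) + 95 = (5/4 + (⅙)*2)*(-77 - 19) + 95 = (5/4 + ⅓)*(-96) + 95 = (19/12)*(-96) + 95 = -152 + 95 = -57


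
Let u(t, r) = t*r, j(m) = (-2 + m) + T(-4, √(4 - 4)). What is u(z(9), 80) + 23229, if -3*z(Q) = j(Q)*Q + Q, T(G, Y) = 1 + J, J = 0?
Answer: 21069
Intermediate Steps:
T(G, Y) = 1 (T(G, Y) = 1 + 0 = 1)
j(m) = -1 + m (j(m) = (-2 + m) + 1 = -1 + m)
z(Q) = -Q/3 - Q*(-1 + Q)/3 (z(Q) = -((-1 + Q)*Q + Q)/3 = -(Q*(-1 + Q) + Q)/3 = -(Q + Q*(-1 + Q))/3 = -Q/3 - Q*(-1 + Q)/3)
u(t, r) = r*t
u(z(9), 80) + 23229 = 80*(-⅓*9²) + 23229 = 80*(-⅓*81) + 23229 = 80*(-27) + 23229 = -2160 + 23229 = 21069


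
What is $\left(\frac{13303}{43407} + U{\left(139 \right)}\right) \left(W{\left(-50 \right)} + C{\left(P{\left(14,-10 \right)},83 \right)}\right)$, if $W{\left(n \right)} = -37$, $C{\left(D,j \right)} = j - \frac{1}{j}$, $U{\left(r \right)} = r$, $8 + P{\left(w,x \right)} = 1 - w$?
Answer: $\frac{435489164}{67977} \approx 6406.4$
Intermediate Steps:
$P{\left(w,x \right)} = -7 - w$ ($P{\left(w,x \right)} = -8 - \left(-1 + w\right) = -7 - w$)
$\left(\frac{13303}{43407} + U{\left(139 \right)}\right) \left(W{\left(-50 \right)} + C{\left(P{\left(14,-10 \right)},83 \right)}\right) = \left(\frac{13303}{43407} + 139\right) \left(-37 + \left(83 - \frac{1}{83}\right)\right) = \left(13303 \cdot \frac{1}{43407} + 139\right) \left(-37 + \left(83 - \frac{1}{83}\right)\right) = \left(\frac{251}{819} + 139\right) \left(-37 + \left(83 - \frac{1}{83}\right)\right) = \frac{114092 \left(-37 + \frac{6888}{83}\right)}{819} = \frac{114092}{819} \cdot \frac{3817}{83} = \frac{435489164}{67977}$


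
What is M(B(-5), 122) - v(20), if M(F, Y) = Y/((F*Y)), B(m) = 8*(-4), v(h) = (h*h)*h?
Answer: -256001/32 ≈ -8000.0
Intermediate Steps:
v(h) = h³ (v(h) = h²*h = h³)
B(m) = -32
M(F, Y) = 1/F (M(F, Y) = Y*(1/(F*Y)) = 1/F)
M(B(-5), 122) - v(20) = 1/(-32) - 1*20³ = -1/32 - 1*8000 = -1/32 - 8000 = -256001/32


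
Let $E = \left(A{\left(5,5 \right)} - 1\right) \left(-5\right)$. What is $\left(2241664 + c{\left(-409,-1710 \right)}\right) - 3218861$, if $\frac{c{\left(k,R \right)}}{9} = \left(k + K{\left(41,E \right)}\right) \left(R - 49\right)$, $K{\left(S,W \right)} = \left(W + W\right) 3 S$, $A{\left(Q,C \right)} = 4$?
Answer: $63914072$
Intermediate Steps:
$E = -15$ ($E = \left(4 - 1\right) \left(-5\right) = 3 \left(-5\right) = -15$)
$K{\left(S,W \right)} = 6 S W$ ($K{\left(S,W \right)} = 2 W 3 S = 6 S W$)
$c{\left(k,R \right)} = 9 \left(-3690 + k\right) \left(-49 + R\right)$ ($c{\left(k,R \right)} = 9 \left(k + 6 \cdot 41 \left(-15\right)\right) \left(R - 49\right) = 9 \left(k - 3690\right) \left(-49 + R\right) = 9 \left(-3690 + k\right) \left(-49 + R\right)$)
$\left(2241664 + c{\left(-409,-1710 \right)}\right) - 3218861 = \left(2241664 + \left(1627290 - -56789100 - -180369 + 9 \left(-1710\right) \left(-409\right)\right)\right) - 3218861 = \left(2241664 + \left(1627290 + 56789100 + 180369 + 6294510\right)\right) - 3218861 = \left(2241664 + 64891269\right) - 3218861 = 67132933 - 3218861 = 63914072$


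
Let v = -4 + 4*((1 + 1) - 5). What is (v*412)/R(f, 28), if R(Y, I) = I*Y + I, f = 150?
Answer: -1648/1057 ≈ -1.5591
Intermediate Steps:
R(Y, I) = I + I*Y
v = -16 (v = -4 + 4*(2 - 5) = -4 + 4*(-3) = -4 - 12 = -16)
(v*412)/R(f, 28) = (-16*412)/((28*(1 + 150))) = -6592/(28*151) = -6592/4228 = -6592*1/4228 = -1648/1057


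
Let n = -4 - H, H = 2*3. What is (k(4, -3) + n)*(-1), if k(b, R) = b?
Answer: 6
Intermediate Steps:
H = 6
n = -10 (n = -4 - 1*6 = -4 - 6 = -10)
(k(4, -3) + n)*(-1) = (4 - 10)*(-1) = -6*(-1) = 6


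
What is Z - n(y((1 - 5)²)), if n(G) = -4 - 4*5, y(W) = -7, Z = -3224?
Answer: -3200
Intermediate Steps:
n(G) = -24 (n(G) = -4 - 20 = -24)
Z - n(y((1 - 5)²)) = -3224 - 1*(-24) = -3224 + 24 = -3200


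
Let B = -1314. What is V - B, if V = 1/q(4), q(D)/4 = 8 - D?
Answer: 21025/16 ≈ 1314.1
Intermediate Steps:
q(D) = 32 - 4*D (q(D) = 4*(8 - D) = 32 - 4*D)
V = 1/16 (V = 1/(32 - 4*4) = 1/(32 - 16) = 1/16 ≈ 0.062500)
V - B = 1/16 - 1*(-1314) = 1/16 + 1314 = 21025/16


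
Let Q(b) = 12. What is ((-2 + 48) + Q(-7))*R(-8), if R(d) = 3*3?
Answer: 522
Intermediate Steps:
R(d) = 9
((-2 + 48) + Q(-7))*R(-8) = ((-2 + 48) + 12)*9 = (46 + 12)*9 = 58*9 = 522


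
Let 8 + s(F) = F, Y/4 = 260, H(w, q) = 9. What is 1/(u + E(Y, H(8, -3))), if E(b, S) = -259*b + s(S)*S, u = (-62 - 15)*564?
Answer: -1/312779 ≈ -3.1971e-6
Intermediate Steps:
Y = 1040 (Y = 4*260 = 1040)
u = -43428 (u = -77*564 = -43428)
s(F) = -8 + F
E(b, S) = -259*b + S*(-8 + S) (E(b, S) = -259*b + (-8 + S)*S = -259*b + S*(-8 + S))
1/(u + E(Y, H(8, -3))) = 1/(-43428 + (-259*1040 + 9*(-8 + 9))) = 1/(-43428 + (-269360 + 9*1)) = 1/(-43428 + (-269360 + 9)) = 1/(-43428 - 269351) = 1/(-312779) = -1/312779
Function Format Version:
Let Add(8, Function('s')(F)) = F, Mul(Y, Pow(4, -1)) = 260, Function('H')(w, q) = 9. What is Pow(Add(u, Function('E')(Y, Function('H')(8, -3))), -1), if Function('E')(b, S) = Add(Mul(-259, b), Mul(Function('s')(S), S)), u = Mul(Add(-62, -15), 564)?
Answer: Rational(-1, 312779) ≈ -3.1971e-6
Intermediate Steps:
Y = 1040 (Y = Mul(4, 260) = 1040)
u = -43428 (u = Mul(-77, 564) = -43428)
Function('s')(F) = Add(-8, F)
Function('E')(b, S) = Add(Mul(-259, b), Mul(S, Add(-8, S))) (Function('E')(b, S) = Add(Mul(-259, b), Mul(Add(-8, S), S)) = Add(Mul(-259, b), Mul(S, Add(-8, S))))
Pow(Add(u, Function('E')(Y, Function('H')(8, -3))), -1) = Pow(Add(-43428, Add(Mul(-259, 1040), Mul(9, Add(-8, 9)))), -1) = Pow(Add(-43428, Add(-269360, Mul(9, 1))), -1) = Pow(Add(-43428, Add(-269360, 9)), -1) = Pow(Add(-43428, -269351), -1) = Pow(-312779, -1) = Rational(-1, 312779)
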